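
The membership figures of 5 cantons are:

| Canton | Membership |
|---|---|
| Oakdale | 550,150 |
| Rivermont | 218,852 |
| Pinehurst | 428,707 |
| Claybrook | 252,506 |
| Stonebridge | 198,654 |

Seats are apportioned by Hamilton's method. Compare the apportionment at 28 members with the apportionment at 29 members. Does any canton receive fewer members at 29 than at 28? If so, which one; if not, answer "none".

At 28 seats: Oakdale 9, Rivermont 4, Pinehurst 7, Claybrook 4, Stonebridge 4.
At 29 seats: Oakdale 10, Rivermont 4, Pinehurst 8, Claybrook 4, Stonebridge 3.
Stonebridge drops from 4 to 3.

Stonebridge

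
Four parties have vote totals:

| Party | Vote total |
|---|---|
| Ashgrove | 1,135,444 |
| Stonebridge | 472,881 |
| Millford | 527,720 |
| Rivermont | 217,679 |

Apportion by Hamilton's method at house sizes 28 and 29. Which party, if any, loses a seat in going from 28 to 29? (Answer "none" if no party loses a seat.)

At 28 seats: Ashgrove 13, Stonebridge 6, Millford 6, Rivermont 3.
At 29 seats: Ashgrove 14, Stonebridge 6, Millford 6, Rivermont 3.
No party's allocation decreased.

none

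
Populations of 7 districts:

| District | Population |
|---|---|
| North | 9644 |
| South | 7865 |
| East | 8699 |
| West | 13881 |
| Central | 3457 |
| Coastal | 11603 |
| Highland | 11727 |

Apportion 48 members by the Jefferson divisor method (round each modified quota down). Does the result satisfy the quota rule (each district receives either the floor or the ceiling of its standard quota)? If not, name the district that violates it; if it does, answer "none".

none

Standard quotas: North 6.922, South 5.645, East 6.244, West 9.963, Central 2.481, Coastal 8.328, Highland 8.417.
Jefferson allocation: North 7, South 6, East 6, West 10, Central 2, Coastal 8, Highland 9.
Every allocation lies between the lower and upper quota.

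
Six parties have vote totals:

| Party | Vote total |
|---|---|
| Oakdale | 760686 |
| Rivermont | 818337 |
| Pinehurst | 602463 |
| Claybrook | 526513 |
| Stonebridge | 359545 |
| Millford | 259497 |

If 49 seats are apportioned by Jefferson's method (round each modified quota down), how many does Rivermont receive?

12

Standard divisor 3327041/49 ≈ 67898.796; standard quotas: Oakdale 11.203, Rivermont 12.052, Pinehurst 8.873, Claybrook 7.754, Stonebridge 5.295, Millford 3.822.
Rounding down gives 11, 12, 8, 7, 5, 3 = 46 seats, so the divisor must be adjusted.
With modified divisor 64100: modified quotas Oakdale 11.867, Rivermont 12.767, Pinehurst 9.399, Claybrook 8.214, Stonebridge 5.609, Millford 4.048.
Rounding down: Oakdale 11, Rivermont 12, Pinehurst 9, Claybrook 8, Stonebridge 5, Millford 4 (total 49).
Rivermont receives 12.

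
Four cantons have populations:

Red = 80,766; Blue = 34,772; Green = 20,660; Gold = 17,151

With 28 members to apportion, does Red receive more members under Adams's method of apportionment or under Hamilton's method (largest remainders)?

Adams: Red 14, Blue 7, Green 4, Gold 3.
Hamilton: Red 15, Blue 6, Green 4, Gold 3.
Red gets 14 under Adams and 15 under Hamilton.

Hamilton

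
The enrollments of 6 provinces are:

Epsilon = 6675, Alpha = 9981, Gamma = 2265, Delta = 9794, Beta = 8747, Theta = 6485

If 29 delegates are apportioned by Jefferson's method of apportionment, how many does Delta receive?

7

Standard divisor 43947/29 ≈ 1515.414; standard quotas: Epsilon 4.405, Alpha 6.586, Gamma 1.495, Delta 6.463, Beta 5.772, Theta 4.279.
Rounding down gives 4, 6, 1, 6, 5, 4 = 26 seats, so the divisor must be adjusted.
With modified divisor 1370: modified quotas Epsilon 4.872, Alpha 7.285, Gamma 1.653, Delta 7.149, Beta 6.385, Theta 4.734.
Rounding down: Epsilon 4, Alpha 7, Gamma 1, Delta 7, Beta 6, Theta 4 (total 29).
Delta receives 7.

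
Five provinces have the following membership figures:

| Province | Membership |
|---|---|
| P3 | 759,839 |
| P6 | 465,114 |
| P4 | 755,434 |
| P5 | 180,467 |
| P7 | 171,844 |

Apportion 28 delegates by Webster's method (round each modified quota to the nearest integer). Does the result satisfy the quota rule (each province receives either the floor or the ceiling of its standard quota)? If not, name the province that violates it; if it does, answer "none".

Standard quotas: P3 9.121, P6 5.583, P4 9.068, P5 2.166, P7 2.063.
Webster allocation: P3 9, P6 6, P4 9, P5 2, P7 2.
Every allocation lies between the lower and upper quota.

none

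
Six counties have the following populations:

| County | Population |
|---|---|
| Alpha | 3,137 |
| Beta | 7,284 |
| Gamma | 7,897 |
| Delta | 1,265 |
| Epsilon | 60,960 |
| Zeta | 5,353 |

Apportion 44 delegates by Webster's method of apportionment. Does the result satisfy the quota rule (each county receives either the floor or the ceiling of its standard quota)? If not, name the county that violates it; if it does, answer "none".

Epsilon

Standard quotas: Alpha 1.607, Beta 3.731, Gamma 4.045, Delta 0.648, Epsilon 31.227, Zeta 2.742.
Webster allocation: Alpha 2, Beta 4, Gamma 4, Delta 1, Epsilon 30, Zeta 3.
Epsilon has quota 31.227 (lower 31, upper 32) but receives 30 — outside the quota interval.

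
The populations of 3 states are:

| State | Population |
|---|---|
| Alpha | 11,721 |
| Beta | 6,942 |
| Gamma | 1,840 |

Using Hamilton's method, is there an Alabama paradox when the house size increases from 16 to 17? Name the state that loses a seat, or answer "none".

At 16 seats: Alpha 9, Beta 5, Gamma 2.
At 17 seats: Alpha 10, Beta 6, Gamma 1.
Gamma drops from 2 to 1.

Gamma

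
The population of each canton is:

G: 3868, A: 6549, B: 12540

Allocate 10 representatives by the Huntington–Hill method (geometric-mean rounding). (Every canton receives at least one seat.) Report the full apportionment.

With divisor 2482: modified quotas G 1.558, A 2.639, B 5.052.
Geometric-mean thresholds: G √(1·2)=1.414, A √(2·3)=2.449, B √(5·6)=5.477.
Each quota rounded against its threshold gives G 2, A 3, B 5 (total 10).

G 2, A 3, B 5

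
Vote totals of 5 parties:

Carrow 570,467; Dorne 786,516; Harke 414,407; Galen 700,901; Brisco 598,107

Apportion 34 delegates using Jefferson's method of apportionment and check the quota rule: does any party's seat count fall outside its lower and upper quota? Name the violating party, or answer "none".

none

Standard quotas: Carrow 6.317, Dorne 8.709, Harke 4.589, Galen 7.761, Brisco 6.623.
Jefferson allocation: Carrow 6, Dorne 9, Harke 4, Galen 8, Brisco 7.
Every allocation lies between the lower and upper quota.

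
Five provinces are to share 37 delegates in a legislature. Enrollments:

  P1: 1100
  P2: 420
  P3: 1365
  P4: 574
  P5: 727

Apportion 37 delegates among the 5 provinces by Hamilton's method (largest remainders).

P1 10; P2 4; P3 12; P4 5; P5 6

Standard divisor: 4186 ÷ 37 ≈ 113.135.
Standard quotas: P1 9.723, P2 3.712, P3 12.065, P4 5.074, P5 6.426.
Lower quotas: P1 9, P2 3, P3 12, P4 5, P5 6 (sum 35, leaving 2 seats).
Remainders in descending order: P1 0.723, P2 0.712, P5 0.426, P4 0.074, P3 0.065.
The surplus seats go to P1, P2.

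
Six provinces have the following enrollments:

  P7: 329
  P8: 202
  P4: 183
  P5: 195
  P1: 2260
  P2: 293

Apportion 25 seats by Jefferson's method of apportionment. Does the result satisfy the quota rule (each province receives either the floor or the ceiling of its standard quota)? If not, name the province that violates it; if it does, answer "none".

P1

Standard quotas: P7 2.376, P8 1.459, P4 1.321, P5 1.408, P1 16.320, P2 2.116.
Jefferson allocation: P7 2, P8 1, P4 1, P5 1, P1 18, P2 2.
P1 has quota 16.320 (lower 16, upper 17) but receives 18 — outside the quota interval.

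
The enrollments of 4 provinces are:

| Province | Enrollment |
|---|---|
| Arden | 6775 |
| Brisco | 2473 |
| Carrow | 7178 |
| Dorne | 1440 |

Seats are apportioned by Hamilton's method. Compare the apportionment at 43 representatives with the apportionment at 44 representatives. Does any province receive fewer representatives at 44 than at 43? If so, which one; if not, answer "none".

Dorne

At 43 seats: Arden 16, Brisco 6, Carrow 17, Dorne 4.
At 44 seats: Arden 17, Brisco 6, Carrow 18, Dorne 3.
Dorne drops from 4 to 3.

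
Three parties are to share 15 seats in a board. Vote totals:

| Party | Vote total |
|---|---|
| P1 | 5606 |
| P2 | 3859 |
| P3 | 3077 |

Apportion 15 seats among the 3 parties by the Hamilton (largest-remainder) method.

P1 7, P2 4, P3 4

The standard divisor is 12542/15 ≈ 836.133.
Standard quotas: P1 6.7047, P2 4.6153, P3 3.6800.
Lower quotas: P1 6, P2 4, P3 3 (sum 13, leaving 2 seats).
Remainders in descending order: P1 0.7047, P3 0.6800, P2 0.6153.
The surplus seats go to P1, P3.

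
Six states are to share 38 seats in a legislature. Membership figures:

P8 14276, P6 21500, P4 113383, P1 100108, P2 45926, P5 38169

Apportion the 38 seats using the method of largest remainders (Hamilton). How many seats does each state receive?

The standard divisor is 333362/38 ≈ 8772.684.
Standard quotas: P8 1.6273, P6 2.4508, P4 12.9246, P1 11.4113, P2 5.2351, P5 4.3509.
Lower quotas: P8 1, P6 2, P4 12, P1 11, P2 5, P5 4 (sum 35, leaving 3 seats).
Remainders in descending order: P4 0.9246, P8 0.6273, P6 0.4508, P1 0.4113, P5 0.3509, P2 0.2351.
Largest remainders: P4, P8, P6 receive the extra seats.

P8 2, P6 3, P4 13, P1 11, P2 5, P5 4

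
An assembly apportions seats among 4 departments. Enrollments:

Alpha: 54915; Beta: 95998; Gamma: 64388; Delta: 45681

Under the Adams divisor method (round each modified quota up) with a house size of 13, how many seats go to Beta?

5

Standard divisor 260982/13 ≈ 20075.538; standard quotas: Alpha 2.735, Beta 4.782, Gamma 3.207, Delta 2.275.
Rounding up gives 3, 5, 4, 3 = 15 seats, so the divisor must be adjusted.
With modified divisor 23400: modified quotas Alpha 2.347, Beta 4.102, Gamma 2.752, Delta 1.952.
Rounding up: Alpha 3, Beta 5, Gamma 3, Delta 2 (total 13).
Beta receives 5.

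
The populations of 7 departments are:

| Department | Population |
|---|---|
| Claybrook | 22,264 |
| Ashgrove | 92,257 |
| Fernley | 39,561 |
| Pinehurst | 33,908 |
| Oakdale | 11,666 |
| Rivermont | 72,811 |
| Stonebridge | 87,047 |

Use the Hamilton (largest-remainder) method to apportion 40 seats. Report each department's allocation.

Claybrook: 3, Ashgrove: 10, Fernley: 4, Pinehurst: 4, Oakdale: 1, Rivermont: 8, Stonebridge: 10

Standard divisor: 359514 ÷ 40 ≈ 8987.85.
Standard quotas: Claybrook 2.4771, Ashgrove 10.2646, Fernley 4.4016, Pinehurst 3.7726, Oakdale 1.2980, Rivermont 8.1010, Stonebridge 9.6850.
Lower quotas: Claybrook 2, Ashgrove 10, Fernley 4, Pinehurst 3, Oakdale 1, Rivermont 8, Stonebridge 9 (sum 37, leaving 3 seats).
Remainders in descending order: Pinehurst 0.7726, Stonebridge 0.6850, Claybrook 0.4771, Fernley 0.4016, Oakdale 0.2980, Ashgrove 0.2646, Rivermont 0.1010.
Largest remainders: Pinehurst, Stonebridge, Claybrook receive the extra seats.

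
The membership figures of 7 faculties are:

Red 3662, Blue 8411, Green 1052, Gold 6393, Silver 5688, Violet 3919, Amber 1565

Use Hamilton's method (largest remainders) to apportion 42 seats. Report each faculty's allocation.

Total 30690; standard divisor 30690/42 ≈ 730.714.
Standard quotas: Red 5.0115, Blue 11.5107, Green 1.4397, Gold 8.7490, Silver 7.7842, Violet 5.3632, Amber 2.1417.
Lower quotas: Red 5, Blue 11, Green 1, Gold 8, Silver 7, Violet 5, Amber 2 (sum 39, leaving 3 seats).
Remainders in descending order: Silver 0.7842, Gold 0.7490, Blue 0.5107, Green 0.4397, Violet 0.3632, Amber 0.1417, Red 0.0115.
Largest remainders: Silver, Gold, Blue receive the extra seats.

Red: 5; Blue: 12; Green: 1; Gold: 9; Silver: 8; Violet: 5; Amber: 2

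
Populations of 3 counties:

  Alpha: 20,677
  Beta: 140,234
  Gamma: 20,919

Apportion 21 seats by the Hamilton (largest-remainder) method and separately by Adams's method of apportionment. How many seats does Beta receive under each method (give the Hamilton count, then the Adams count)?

Hamilton: Alpha 2, Beta 16, Gamma 3.
Adams: Alpha 3, Beta 15, Gamma 3.
Beta gets 16 under Hamilton and 15 under Adams.

16 and 15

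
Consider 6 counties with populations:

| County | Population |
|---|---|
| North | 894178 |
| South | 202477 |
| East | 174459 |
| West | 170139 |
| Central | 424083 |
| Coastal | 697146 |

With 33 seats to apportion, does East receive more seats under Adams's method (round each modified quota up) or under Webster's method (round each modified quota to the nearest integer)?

Adams: North 11, South 3, East 3, West 2, Central 5, Coastal 9.
Webster: North 12, South 3, East 2, West 2, Central 5, Coastal 9.
East gets 3 under Adams and 2 under Webster.

Adams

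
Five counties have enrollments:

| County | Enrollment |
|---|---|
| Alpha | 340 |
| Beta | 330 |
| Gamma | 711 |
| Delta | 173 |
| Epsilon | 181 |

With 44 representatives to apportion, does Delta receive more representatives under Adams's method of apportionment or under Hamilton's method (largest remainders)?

Adams

Adams: Alpha 9, Beta 8, Gamma 17, Delta 5, Epsilon 5.
Hamilton: Alpha 9, Beta 8, Gamma 18, Delta 4, Epsilon 5.
Delta gets 5 under Adams and 4 under Hamilton.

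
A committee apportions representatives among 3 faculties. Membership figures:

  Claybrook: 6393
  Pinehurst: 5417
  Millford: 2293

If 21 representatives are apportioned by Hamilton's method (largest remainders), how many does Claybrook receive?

The standard divisor is 14103/21 ≈ 671.571.
Standard quotas: Claybrook 9.5195, Pinehurst 8.0662, Millford 3.4144.
Lower quotas: Claybrook 9, Pinehurst 8, Millford 3 (sum 20, leaving 1 seat).
Remainders in descending order: Claybrook 0.5195, Millford 0.4144, Pinehurst 0.0662.
Largest remainder: Claybrook receives the extra seat.
Claybrook receives 10.

10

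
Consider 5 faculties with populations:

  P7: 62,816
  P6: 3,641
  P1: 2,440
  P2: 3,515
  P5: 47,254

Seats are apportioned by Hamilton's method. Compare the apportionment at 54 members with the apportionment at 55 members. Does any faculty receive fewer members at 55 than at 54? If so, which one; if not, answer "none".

P2

At 54 seats: P7 28, P6 2, P1 1, P2 2, P5 21.
At 55 seats: P7 29, P6 2, P1 1, P2 1, P5 22.
P2 drops from 2 to 1.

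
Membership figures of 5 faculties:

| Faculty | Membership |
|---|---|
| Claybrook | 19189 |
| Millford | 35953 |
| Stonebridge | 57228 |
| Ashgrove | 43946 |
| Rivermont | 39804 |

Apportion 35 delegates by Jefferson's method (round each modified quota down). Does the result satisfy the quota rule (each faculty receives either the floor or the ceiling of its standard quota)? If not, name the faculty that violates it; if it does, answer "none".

none

Standard quotas: Claybrook 3.425, Millford 6.416, Stonebridge 10.213, Ashgrove 7.843, Rivermont 7.104.
Jefferson allocation: Claybrook 3, Millford 6, Stonebridge 11, Ashgrove 8, Rivermont 7.
Every allocation lies between the lower and upper quota.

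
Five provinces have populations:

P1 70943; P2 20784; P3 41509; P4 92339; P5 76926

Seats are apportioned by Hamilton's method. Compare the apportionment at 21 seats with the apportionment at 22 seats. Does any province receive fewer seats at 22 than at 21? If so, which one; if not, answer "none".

P2

At 21 seats: P1 5, P2 2, P3 3, P4 6, P5 5.
At 22 seats: P1 5, P2 1, P3 3, P4 7, P5 6.
P2 drops from 2 to 1.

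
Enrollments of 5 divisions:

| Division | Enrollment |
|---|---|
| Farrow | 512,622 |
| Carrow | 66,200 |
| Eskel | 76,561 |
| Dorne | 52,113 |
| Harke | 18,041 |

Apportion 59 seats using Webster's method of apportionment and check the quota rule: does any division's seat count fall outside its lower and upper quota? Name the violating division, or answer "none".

Farrow

Standard quotas: Farrow 41.686, Carrow 5.383, Eskel 6.226, Dorne 4.238, Harke 1.467.
Webster allocation: Farrow 43, Carrow 5, Eskel 6, Dorne 4, Harke 1.
Farrow has quota 41.686 (lower 41, upper 42) but receives 43 — outside the quota interval.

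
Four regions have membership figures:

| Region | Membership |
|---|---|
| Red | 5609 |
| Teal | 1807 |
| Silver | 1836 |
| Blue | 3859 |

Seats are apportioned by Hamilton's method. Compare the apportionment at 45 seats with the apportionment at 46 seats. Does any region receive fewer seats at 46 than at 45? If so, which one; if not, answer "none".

Silver

At 45 seats: Red 19, Teal 6, Silver 7, Blue 13.
At 46 seats: Red 20, Teal 6, Silver 6, Blue 14.
Silver drops from 7 to 6.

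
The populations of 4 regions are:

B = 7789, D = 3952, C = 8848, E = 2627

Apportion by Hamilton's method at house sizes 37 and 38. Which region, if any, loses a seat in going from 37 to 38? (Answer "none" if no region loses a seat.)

none

At 37 seats: B 13, D 6, C 14, E 4.
At 38 seats: B 13, D 6, C 15, E 4.
No region's allocation decreased.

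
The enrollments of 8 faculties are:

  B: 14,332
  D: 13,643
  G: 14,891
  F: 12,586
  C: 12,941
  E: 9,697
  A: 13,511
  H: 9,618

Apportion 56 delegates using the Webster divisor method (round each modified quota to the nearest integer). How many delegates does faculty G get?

Standard divisor 101219/56 ≈ 1807.482; standard quotas: B 7.929, D 7.548, G 8.239, F 6.963, C 7.160, E 5.365, A 7.475, H 5.321.
Rounding to the nearest integer gives 8, 8, 8, 7, 7, 5, 7, 5 = 55 seats, so the divisor must be adjusted.
With modified divisor 1780: modified quotas B 8.052, D 7.665, G 8.366, F 7.071, C 7.270, E 5.448, A 7.590, H 5.403.
Rounding to the nearest integer: B 8, D 8, G 8, F 7, C 7, E 5, A 8, H 5 (total 56).
G receives 8.

8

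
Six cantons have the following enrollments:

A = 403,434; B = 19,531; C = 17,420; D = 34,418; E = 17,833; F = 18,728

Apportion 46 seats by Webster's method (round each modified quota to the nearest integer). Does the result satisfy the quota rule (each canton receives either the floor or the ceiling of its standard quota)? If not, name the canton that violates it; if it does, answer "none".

Standard quotas: A 36.291, B 1.757, C 1.567, D 3.096, E 1.604, F 1.685.
Webster allocation: A 35, B 2, C 2, D 3, E 2, F 2.
A has quota 36.291 (lower 36, upper 37) but receives 35 — outside the quota interval.

A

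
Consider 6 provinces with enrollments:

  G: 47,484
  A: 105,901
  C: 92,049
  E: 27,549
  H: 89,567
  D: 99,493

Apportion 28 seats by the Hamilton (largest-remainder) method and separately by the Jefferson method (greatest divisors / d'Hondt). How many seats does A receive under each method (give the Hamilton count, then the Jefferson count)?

Hamilton: G 3, A 6, C 6, E 2, H 5, D 6.
Jefferson: G 3, A 7, C 6, E 1, H 5, D 6.
A gets 6 under Hamilton and 7 under Jefferson.

6 and 7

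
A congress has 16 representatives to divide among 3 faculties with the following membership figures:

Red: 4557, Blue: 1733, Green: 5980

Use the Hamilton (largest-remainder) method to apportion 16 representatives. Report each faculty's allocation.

The standard divisor is 12270/16 ≈ 766.875.
Standard quotas: Red 5.9423, Blue 2.2598, Green 7.7979.
Lower quotas: Red 5, Blue 2, Green 7 (sum 14, leaving 2 seats).
Remainders in descending order: Red 0.9423, Green 0.7979, Blue 0.2598.
The surplus seats go to Red, Green.

Red: 6, Blue: 2, Green: 8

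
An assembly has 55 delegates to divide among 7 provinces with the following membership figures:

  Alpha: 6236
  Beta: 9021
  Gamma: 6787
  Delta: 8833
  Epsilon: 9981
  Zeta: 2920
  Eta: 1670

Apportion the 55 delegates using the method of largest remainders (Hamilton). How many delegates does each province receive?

Alpha 8; Beta 11; Gamma 8; Delta 11; Epsilon 12; Zeta 3; Eta 2

Standard divisor: 45448 ÷ 55 ≈ 826.327.
Standard quotas: Alpha 7.5466, Beta 10.9170, Gamma 8.2135, Delta 10.6895, Epsilon 12.0787, Zeta 3.5337, Eta 2.0210.
Lower quotas: Alpha 7, Beta 10, Gamma 8, Delta 10, Epsilon 12, Zeta 3, Eta 2 (sum 52, leaving 3 seats).
Remainders in descending order: Beta 0.9170, Delta 0.6895, Alpha 0.5466, Zeta 0.5337, Gamma 0.2135, Epsilon 0.0787, Eta 0.0210.
Largest remainders: Beta, Delta, Alpha receive the extra seats.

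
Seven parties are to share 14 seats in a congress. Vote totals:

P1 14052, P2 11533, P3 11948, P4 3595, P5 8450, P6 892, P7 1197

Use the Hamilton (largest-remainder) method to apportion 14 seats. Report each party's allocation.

P1 4, P2 3, P3 3, P4 1, P5 2, P6 0, P7 1

The standard divisor is 51667/14 ≈ 3690.5.
Standard quotas: P1 3.8076, P2 3.1251, P3 3.2375, P4 0.9741, P5 2.2897, P6 0.2417, P7 0.3243.
Lower quotas: P1 3, P2 3, P3 3, P4 0, P5 2, P6 0, P7 0 (sum 11, leaving 3 seats).
Remainders in descending order: P4 0.9741, P1 0.8076, P7 0.3243, P5 0.2897, P6 0.2417, P3 0.2375, P2 0.1251.
The surplus seats go to P4, P1, P7.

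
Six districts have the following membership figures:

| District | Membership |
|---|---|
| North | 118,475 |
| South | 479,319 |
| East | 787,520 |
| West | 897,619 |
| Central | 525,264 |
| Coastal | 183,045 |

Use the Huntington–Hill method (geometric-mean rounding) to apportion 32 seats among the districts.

North: 1, South: 5, East: 8, West: 10, Central: 6, Coastal: 2

With divisor 93714: modified quotas North 1.264, South 5.115, East 8.403, West 9.578, Central 5.605, Coastal 1.953.
Geometric-mean thresholds: North √(1·2)=1.414, South √(5·6)=5.477, East √(8·9)=8.485, West √(9·10)=9.487, Central √(5·6)=5.477, Coastal √(1·2)=1.414.
Each quota rounded against its threshold gives North 1, South 5, East 8, West 10, Central 6, Coastal 2 (total 32).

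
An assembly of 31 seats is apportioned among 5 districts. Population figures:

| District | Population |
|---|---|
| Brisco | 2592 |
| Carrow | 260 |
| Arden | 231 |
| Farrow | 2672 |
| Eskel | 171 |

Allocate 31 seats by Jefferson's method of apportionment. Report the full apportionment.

Brisco=14, Carrow=1, Arden=1, Farrow=15, Eskel=0

Standard divisor 5926/31 ≈ 191.161; standard quotas: Brisco 13.559, Carrow 1.360, Arden 1.208, Farrow 13.978, Eskel 0.895.
Rounding down gives 13, 1, 1, 13, 0 = 28 seats, so the divisor must be adjusted.
With modified divisor 175: modified quotas Brisco 14.811, Carrow 1.486, Arden 1.320, Farrow 15.269, Eskel 0.977.
Rounding down: Brisco 14, Carrow 1, Arden 1, Farrow 15, Eskel 0 (total 31).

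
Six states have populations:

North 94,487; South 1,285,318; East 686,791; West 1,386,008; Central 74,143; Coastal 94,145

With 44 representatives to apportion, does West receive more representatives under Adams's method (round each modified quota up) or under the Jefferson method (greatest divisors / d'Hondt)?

Adams: North 2, South 15, East 8, West 16, Central 1, Coastal 2.
Jefferson: North 1, South 16, East 8, West 18, Central 0, Coastal 1.
West gets 16 under Adams and 18 under Jefferson.

Jefferson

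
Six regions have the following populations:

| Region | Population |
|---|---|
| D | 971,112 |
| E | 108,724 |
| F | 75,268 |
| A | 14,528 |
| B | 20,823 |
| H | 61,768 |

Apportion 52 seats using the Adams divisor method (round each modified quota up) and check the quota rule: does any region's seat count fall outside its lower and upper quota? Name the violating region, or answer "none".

Standard quotas: D 40.327, E 4.515, F 3.126, A 0.603, B 0.865, H 2.565.
Adams allocation: D 39, E 5, F 3, A 1, B 1, H 3.
D has quota 40.327 (lower 40, upper 41) but receives 39 — outside the quota interval.

D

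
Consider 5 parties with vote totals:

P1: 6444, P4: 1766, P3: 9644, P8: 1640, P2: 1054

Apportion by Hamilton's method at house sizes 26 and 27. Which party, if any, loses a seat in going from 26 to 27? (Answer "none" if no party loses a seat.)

At 26 seats: P1 8, P4 2, P3 12, P8 2, P2 2.
At 27 seats: P1 9, P4 2, P3 13, P8 2, P2 1.
P2 drops from 2 to 1.

P2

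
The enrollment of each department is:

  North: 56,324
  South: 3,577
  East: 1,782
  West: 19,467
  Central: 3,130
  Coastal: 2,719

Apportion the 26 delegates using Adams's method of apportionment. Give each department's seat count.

Standard divisor 86999/26 ≈ 3346.115; standard quotas: North 16.833, South 1.069, East 0.533, West 5.818, Central 0.935, Coastal 0.813.
Rounding up gives 17, 2, 1, 6, 1, 1 = 28 seats, so the divisor must be adjusted.
With modified divisor 3700: modified quotas North 15.223, South 0.967, East 0.482, West 5.261, Central 0.846, Coastal 0.735.
Rounding up: North 16, South 1, East 1, West 6, Central 1, Coastal 1 (total 26).

North=16, South=1, East=1, West=6, Central=1, Coastal=1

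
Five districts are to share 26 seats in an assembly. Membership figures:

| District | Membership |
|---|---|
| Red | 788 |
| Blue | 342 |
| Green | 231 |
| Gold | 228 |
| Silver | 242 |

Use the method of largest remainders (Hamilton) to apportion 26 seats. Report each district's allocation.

Total 1831; standard divisor 1831/26 ≈ 70.423.
Standard quotas: Red 11.190, Blue 4.856, Green 3.280, Gold 3.238, Silver 3.436.
Lower quotas: Red 11, Blue 4, Green 3, Gold 3, Silver 3 (sum 24, leaving 2 seats).
Remainders in descending order: Blue 0.856, Silver 0.436, Green 0.280, Gold 0.238, Red 0.190.
The surplus seats go to Blue, Silver.

Red 11, Blue 5, Green 3, Gold 3, Silver 4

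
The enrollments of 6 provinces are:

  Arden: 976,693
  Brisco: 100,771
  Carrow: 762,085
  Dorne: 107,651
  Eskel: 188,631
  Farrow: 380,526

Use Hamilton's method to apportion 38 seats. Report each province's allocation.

Arden: 15, Brisco: 1, Carrow: 11, Dorne: 2, Eskel: 3, Farrow: 6

The standard divisor is 2516357/38 ≈ 66219.921.
Standard quotas: Arden 14.7492, Brisco 1.5218, Carrow 11.5084, Dorne 1.6257, Eskel 2.8486, Farrow 5.7464.
Lower quotas: Arden 14, Brisco 1, Carrow 11, Dorne 1, Eskel 2, Farrow 5 (sum 34, leaving 4 seats).
Remainders in descending order: Eskel 0.8486, Arden 0.7492, Farrow 0.7464, Dorne 0.6257, Brisco 0.5218, Carrow 0.5084.
The surplus seats go to Eskel, Arden, Farrow, Dorne.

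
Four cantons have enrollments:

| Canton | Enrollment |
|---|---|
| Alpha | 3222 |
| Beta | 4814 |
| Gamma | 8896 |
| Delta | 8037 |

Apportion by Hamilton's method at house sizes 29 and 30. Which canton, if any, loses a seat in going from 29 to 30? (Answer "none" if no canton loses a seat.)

none

At 29 seats: Alpha 4, Beta 6, Gamma 10, Delta 9.
At 30 seats: Alpha 4, Beta 6, Gamma 11, Delta 9.
No canton's allocation decreased.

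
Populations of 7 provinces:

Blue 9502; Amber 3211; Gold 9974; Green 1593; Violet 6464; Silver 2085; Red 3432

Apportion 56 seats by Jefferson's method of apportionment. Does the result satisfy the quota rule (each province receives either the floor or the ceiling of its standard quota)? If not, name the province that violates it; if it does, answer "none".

none

Standard quotas: Blue 14.674, Amber 4.959, Gold 15.403, Green 2.460, Violet 9.983, Silver 3.220, Red 5.300.
Jefferson allocation: Blue 15, Amber 5, Gold 16, Green 2, Violet 10, Silver 3, Red 5.
Every allocation lies between the lower and upper quota.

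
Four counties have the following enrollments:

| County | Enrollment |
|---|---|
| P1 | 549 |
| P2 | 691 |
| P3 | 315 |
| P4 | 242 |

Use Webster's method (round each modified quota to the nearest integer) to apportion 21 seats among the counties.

P1: 6; P2: 8; P3: 4; P4: 3

Standard divisor 1797/21 ≈ 85.571; standard quotas: P1 6.416, P2 8.075, P3 3.681, P4 2.828.
Rounding to the nearest integer gives P1 6, P2 8, P3 4, P4 3 — total 21, matching the house size, so no adjustment is needed.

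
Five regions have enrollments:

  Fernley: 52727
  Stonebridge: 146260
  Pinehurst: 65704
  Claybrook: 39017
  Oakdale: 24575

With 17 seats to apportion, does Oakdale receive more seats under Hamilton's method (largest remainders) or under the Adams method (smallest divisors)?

Adams

Hamilton: Fernley 3, Stonebridge 8, Pinehurst 3, Claybrook 2, Oakdale 1.
Adams: Fernley 3, Stonebridge 7, Pinehurst 3, Claybrook 2, Oakdale 2.
Oakdale gets 1 under Hamilton and 2 under Adams.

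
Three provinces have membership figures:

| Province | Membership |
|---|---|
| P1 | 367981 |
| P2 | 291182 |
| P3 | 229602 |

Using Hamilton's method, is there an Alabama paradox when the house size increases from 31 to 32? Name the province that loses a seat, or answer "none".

none

At 31 seats: P1 13, P2 10, P3 8.
At 32 seats: P1 13, P2 11, P3 8.
No province's allocation decreased.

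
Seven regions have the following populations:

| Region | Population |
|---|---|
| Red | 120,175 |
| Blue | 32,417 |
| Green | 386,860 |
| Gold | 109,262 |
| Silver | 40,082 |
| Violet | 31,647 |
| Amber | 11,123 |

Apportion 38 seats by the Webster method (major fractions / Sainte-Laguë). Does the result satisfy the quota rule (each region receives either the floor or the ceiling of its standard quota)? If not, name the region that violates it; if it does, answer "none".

Green

Standard quotas: Red 6.242, Blue 1.684, Green 20.095, Gold 5.675, Silver 2.082, Violet 1.644, Amber 0.578.
Webster allocation: Red 6, Blue 2, Green 19, Gold 6, Silver 2, Violet 2, Amber 1.
Green has quota 20.095 (lower 20, upper 21) but receives 19 — outside the quota interval.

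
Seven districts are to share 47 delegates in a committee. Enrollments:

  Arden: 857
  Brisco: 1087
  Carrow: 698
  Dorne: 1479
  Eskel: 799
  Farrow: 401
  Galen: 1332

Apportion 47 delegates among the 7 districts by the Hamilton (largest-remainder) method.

Arden 6, Brisco 8, Carrow 5, Dorne 10, Eskel 6, Farrow 3, Galen 9

Total 6653; standard divisor 6653/47 ≈ 141.553.
Standard quotas: Arden 6.054, Brisco 7.679, Carrow 4.931, Dorne 10.448, Eskel 5.645, Farrow 2.833, Galen 9.410.
Lower quotas: Arden 6, Brisco 7, Carrow 4, Dorne 10, Eskel 5, Farrow 2, Galen 9 (sum 43, leaving 4 seats).
Remainders in descending order: Carrow 0.931, Farrow 0.833, Brisco 0.679, Eskel 0.645, Dorne 0.448, Galen 0.410, Arden 0.054.
The surplus seats go to Carrow, Farrow, Brisco, Eskel.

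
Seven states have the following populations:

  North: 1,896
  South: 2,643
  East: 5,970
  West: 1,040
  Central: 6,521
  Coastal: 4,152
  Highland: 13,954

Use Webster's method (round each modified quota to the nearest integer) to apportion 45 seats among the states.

North: 2, South: 3, East: 8, West: 1, Central: 8, Coastal: 5, Highland: 18

Standard divisor 36176/45 ≈ 803.911; standard quotas: North 2.358, South 3.288, East 7.426, West 1.294, Central 8.112, Coastal 5.165, Highland 17.358.
Rounding to the nearest integer gives 2, 3, 7, 1, 8, 5, 17 = 43 seats, so the divisor must be adjusted.
With modified divisor 780: modified quotas North 2.431, South 3.388, East 7.654, West 1.333, Central 8.360, Coastal 5.323, Highland 17.890.
Rounding to the nearest integer: North 2, South 3, East 8, West 1, Central 8, Coastal 5, Highland 18 (total 45).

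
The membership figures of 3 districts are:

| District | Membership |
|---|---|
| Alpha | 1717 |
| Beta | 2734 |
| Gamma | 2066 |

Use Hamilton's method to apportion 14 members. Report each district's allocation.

The standard divisor is 6517/14 ≈ 465.5.
Standard quotas: Alpha 3.689, Beta 5.873, Gamma 4.438.
Lower quotas: Alpha 3, Beta 5, Gamma 4 (sum 12, leaving 2 seats).
Remainders in descending order: Beta 0.873, Alpha 0.689, Gamma 0.438.
The surplus seats go to Beta, Alpha.

Alpha: 4, Beta: 6, Gamma: 4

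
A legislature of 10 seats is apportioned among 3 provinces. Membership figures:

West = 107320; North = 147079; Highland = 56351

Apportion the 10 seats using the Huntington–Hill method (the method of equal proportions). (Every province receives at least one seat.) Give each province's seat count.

West 3, North 5, Highland 2

With divisor 31934: modified quotas West 3.361, North 4.606, Highland 1.765.
Geometric-mean thresholds: West √(3·4)=3.464, North √(4·5)=4.472, Highland √(1·2)=1.414.
Each quota rounded against its threshold gives West 3, North 5, Highland 2 (total 10).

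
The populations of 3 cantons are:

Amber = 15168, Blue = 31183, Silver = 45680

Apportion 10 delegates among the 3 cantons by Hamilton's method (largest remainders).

Standard divisor: 92031 ÷ 10 ≈ 9203.1.
Standard quotas: Amber 1.6481, Blue 3.3883, Silver 4.9635.
Lower quotas: Amber 1, Blue 3, Silver 4 (sum 8, leaving 2 seats).
Remainders in descending order: Silver 0.9635, Amber 0.6481, Blue 0.3883.
Largest remainders: Silver, Amber receive the extra seats.

Amber 2, Blue 3, Silver 5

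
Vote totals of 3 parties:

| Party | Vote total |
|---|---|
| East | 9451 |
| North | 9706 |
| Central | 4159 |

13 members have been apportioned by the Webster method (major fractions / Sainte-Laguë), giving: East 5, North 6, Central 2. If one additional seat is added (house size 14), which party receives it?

Priority for the next seat is population ÷ (current seats + 0.5).
Priorities: East 1718.364, North 1493.231, Central 1663.600.
Highest priority: East.

East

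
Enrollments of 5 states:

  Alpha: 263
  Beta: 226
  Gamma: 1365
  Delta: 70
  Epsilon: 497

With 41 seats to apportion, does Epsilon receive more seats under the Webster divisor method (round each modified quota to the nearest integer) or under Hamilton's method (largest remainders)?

Webster

Webster: Alpha 4, Beta 4, Gamma 23, Delta 1, Epsilon 9.
Hamilton: Alpha 5, Beta 4, Gamma 23, Delta 1, Epsilon 8.
Epsilon gets 9 under Webster and 8 under Hamilton.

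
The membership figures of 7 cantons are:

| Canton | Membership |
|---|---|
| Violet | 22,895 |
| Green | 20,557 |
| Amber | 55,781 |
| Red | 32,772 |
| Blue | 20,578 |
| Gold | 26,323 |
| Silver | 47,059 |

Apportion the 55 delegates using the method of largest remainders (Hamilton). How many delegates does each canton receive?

Standard divisor: 225965 ÷ 55 ≈ 4108.455.
Standard quotas: Violet 5.5727, Green 5.0036, Amber 13.5771, Red 7.9767, Blue 5.0087, Gold 6.4070, Silver 11.4542.
Lower quotas: Violet 5, Green 5, Amber 13, Red 7, Blue 5, Gold 6, Silver 11 (sum 52, leaving 3 seats).
Remainders in descending order: Red 0.9767, Amber 0.5771, Violet 0.5727, Silver 0.4542, Gold 0.4070, Blue 0.0087, Green 0.0036.
Largest remainders: Red, Amber, Violet receive the extra seats.

Violet 6, Green 5, Amber 14, Red 8, Blue 5, Gold 6, Silver 11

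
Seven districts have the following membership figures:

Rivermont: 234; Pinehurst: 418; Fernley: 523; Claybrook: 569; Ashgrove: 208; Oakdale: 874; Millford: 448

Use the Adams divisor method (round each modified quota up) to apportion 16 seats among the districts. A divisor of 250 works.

With modified divisor 250: modified quotas Rivermont 0.936, Pinehurst 1.672, Fernley 2.092, Claybrook 2.276, Ashgrove 0.832, Oakdale 3.496, Millford 1.792.
Rounding up: Rivermont 1, Pinehurst 2, Fernley 3, Claybrook 3, Ashgrove 1, Oakdale 4, Millford 2 (total 16).

Rivermont=1; Pinehurst=2; Fernley=3; Claybrook=3; Ashgrove=1; Oakdale=4; Millford=2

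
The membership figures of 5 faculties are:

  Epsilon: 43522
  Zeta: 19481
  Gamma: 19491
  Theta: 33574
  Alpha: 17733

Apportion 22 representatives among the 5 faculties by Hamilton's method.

Total 133801; standard divisor 133801/22 ≈ 6081.864.
Standard quotas: Epsilon 7.1560, Zeta 3.2031, Gamma 3.2048, Theta 5.5203, Alpha 2.9157.
Lower quotas: Epsilon 7, Zeta 3, Gamma 3, Theta 5, Alpha 2 (sum 20, leaving 2 seats).
Remainders in descending order: Alpha 0.9157, Theta 0.5203, Gamma 0.2048, Zeta 0.2031, Epsilon 0.1560.
Largest remainders: Alpha, Theta receive the extra seats.

Epsilon=7, Zeta=3, Gamma=3, Theta=6, Alpha=3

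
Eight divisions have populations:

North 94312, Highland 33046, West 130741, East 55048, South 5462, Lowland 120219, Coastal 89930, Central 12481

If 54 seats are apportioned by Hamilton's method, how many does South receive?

1

The standard divisor is 541239/54 ≈ 10022.944.
Standard quotas: North 9.4096, Highland 3.2970, West 13.0442, East 5.4922, South 0.5449, Lowland 11.9944, Coastal 8.9724, Central 1.2452.
Lower quotas: North 9, Highland 3, West 13, East 5, South 0, Lowland 11, Coastal 8, Central 1 (sum 50, leaving 4 seats).
Remainders in descending order: Lowland 0.9944, Coastal 0.9724, South 0.5449, East 0.4922, North 0.4096, Highland 0.2970, Central 0.2452, West 0.0442.
Largest remainders: Lowland, Coastal, South, East receive the extra seats.
South receives 1.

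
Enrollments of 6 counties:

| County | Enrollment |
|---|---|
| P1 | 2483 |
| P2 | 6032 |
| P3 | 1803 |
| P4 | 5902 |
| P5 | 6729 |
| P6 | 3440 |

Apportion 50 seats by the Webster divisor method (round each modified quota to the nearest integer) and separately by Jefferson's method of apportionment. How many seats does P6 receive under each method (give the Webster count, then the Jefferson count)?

Webster: P1 5, P2 11, P3 3, P4 11, P5 13, P6 7.
Jefferson: P1 5, P2 12, P3 3, P4 11, P5 13, P6 6.
P6 gets 7 under Webster and 6 under Jefferson.

7 and 6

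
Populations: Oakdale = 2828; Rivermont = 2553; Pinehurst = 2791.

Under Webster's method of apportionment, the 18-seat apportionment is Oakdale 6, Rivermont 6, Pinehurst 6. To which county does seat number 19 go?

Priority for the next seat is population ÷ (current seats + 0.5).
Priorities: Oakdale 435.077, Rivermont 392.769, Pinehurst 429.385.
Highest priority: Oakdale.

Oakdale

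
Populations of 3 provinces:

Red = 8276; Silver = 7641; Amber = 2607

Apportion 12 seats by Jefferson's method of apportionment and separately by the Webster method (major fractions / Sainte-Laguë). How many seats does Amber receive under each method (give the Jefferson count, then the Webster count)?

1 and 2

Jefferson: Red 6, Silver 5, Amber 1.
Webster: Red 5, Silver 5, Amber 2.
Amber gets 1 under Jefferson and 2 under Webster.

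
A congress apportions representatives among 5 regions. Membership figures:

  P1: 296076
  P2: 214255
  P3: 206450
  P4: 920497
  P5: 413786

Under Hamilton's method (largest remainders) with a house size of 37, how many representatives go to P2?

The standard divisor is 2051064/37 ≈ 55434.162.
Standard quotas: P1 5.3410, P2 3.8650, P3 3.7242, P4 16.6052, P5 7.4645.
Lower quotas: P1 5, P2 3, P3 3, P4 16, P5 7 (sum 34, leaving 3 seats).
Remainders in descending order: P2 0.8650, P3 0.7242, P4 0.6052, P5 0.4645, P1 0.3410.
The surplus seats go to P2, P3, P4.
P2 receives 4.

4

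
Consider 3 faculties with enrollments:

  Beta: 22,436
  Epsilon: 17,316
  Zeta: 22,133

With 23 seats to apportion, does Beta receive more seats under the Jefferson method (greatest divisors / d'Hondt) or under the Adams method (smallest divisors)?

Jefferson: Beta 9, Epsilon 6, Zeta 8.
Adams: Beta 8, Epsilon 7, Zeta 8.
Beta gets 9 under Jefferson and 8 under Adams.

Jefferson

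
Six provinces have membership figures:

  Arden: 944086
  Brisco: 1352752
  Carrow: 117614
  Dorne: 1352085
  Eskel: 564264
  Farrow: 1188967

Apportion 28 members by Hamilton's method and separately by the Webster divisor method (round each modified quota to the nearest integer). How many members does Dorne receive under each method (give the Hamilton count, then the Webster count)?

Hamilton: Arden 5, Brisco 7, Carrow 0, Dorne 7, Eskel 3, Farrow 6.
Webster: Arden 5, Brisco 7, Carrow 1, Dorne 6, Eskel 3, Farrow 6.
Dorne gets 7 under Hamilton and 6 under Webster.

7 and 6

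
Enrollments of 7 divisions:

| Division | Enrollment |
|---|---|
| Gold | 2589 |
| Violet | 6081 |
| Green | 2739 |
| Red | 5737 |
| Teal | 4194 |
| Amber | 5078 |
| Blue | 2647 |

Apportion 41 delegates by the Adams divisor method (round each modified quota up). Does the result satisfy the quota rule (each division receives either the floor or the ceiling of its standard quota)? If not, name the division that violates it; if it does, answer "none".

Standard quotas: Gold 3.652, Violet 8.578, Green 3.864, Red 8.093, Teal 5.916, Amber 7.163, Blue 3.734.
Adams allocation: Gold 4, Violet 8, Green 4, Red 8, Teal 6, Amber 7, Blue 4.
Every allocation lies between the lower and upper quota.

none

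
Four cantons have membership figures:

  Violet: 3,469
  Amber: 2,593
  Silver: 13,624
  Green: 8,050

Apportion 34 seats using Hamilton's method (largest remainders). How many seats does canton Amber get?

3

Standard divisor: 27736 ÷ 34 ≈ 815.765.
Standard quotas: Violet 4.2525, Amber 3.1786, Silver 16.7009, Green 9.8680.
Lower quotas: Violet 4, Amber 3, Silver 16, Green 9 (sum 32, leaving 2 seats).
Remainders in descending order: Green 0.8680, Silver 0.7009, Violet 0.2525, Amber 0.1786.
Largest remainders: Green, Silver receive the extra seats.
Amber receives 3.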